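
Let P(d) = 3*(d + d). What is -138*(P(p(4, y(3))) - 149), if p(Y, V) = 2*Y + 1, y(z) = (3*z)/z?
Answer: 13110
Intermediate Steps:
y(z) = 3
p(Y, V) = 1 + 2*Y
P(d) = 6*d (P(d) = 3*(2*d) = 6*d)
-138*(P(p(4, y(3))) - 149) = -138*(6*(1 + 2*4) - 149) = -138*(6*(1 + 8) - 149) = -138*(6*9 - 149) = -138*(54 - 149) = -138*(-95) = 13110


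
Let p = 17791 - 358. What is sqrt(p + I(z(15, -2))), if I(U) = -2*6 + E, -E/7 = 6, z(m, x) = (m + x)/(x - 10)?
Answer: 3*sqrt(1931) ≈ 131.83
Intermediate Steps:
z(m, x) = (m + x)/(-10 + x)
E = -42 (E = -7*6 = -42)
I(U) = -54 (I(U) = -2*6 - 42 = -12 - 42 = -54)
p = 17433
sqrt(p + I(z(15, -2))) = sqrt(17433 - 54) = sqrt(17379) = 3*sqrt(1931)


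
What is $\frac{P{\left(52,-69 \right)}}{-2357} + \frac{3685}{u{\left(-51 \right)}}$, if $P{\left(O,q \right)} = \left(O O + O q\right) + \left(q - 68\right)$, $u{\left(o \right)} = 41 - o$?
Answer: $\frac{8779477}{216844} \approx 40.488$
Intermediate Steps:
$P{\left(O,q \right)} = -68 + q + O^{2} + O q$ ($P{\left(O,q \right)} = \left(O^{2} + O q\right) + \left(-68 + q\right) = -68 + q + O^{2} + O q$)
$\frac{P{\left(52,-69 \right)}}{-2357} + \frac{3685}{u{\left(-51 \right)}} = \frac{-68 - 69 + 52^{2} + 52 \left(-69\right)}{-2357} + \frac{3685}{41 - -51} = \left(-68 - 69 + 2704 - 3588\right) \left(- \frac{1}{2357}\right) + \frac{3685}{41 + 51} = \left(-1021\right) \left(- \frac{1}{2357}\right) + \frac{3685}{92} = \frac{1021}{2357} + 3685 \cdot \frac{1}{92} = \frac{1021}{2357} + \frac{3685}{92} = \frac{8779477}{216844}$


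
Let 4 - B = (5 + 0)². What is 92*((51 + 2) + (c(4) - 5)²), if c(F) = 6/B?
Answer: 364872/49 ≈ 7446.4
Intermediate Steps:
B = -21 (B = 4 - (5 + 0)² = 4 - 1*5² = 4 - 1*25 = 4 - 25 = -21)
c(F) = -2/7 (c(F) = 6/(-21) = 6*(-1/21) = -2/7)
92*((51 + 2) + (c(4) - 5)²) = 92*((51 + 2) + (-2/7 - 5)²) = 92*(53 + (-37/7)²) = 92*(53 + 1369/49) = 92*(3966/49) = 364872/49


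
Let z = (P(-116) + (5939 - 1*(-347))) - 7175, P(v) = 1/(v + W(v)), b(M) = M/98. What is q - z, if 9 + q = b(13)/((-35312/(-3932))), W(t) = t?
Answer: 11039476807/12544588 ≈ 880.02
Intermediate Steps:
b(M) = M/98 (b(M) = M*(1/98) = M/98)
P(v) = 1/(2*v) (P(v) = 1/(v + v) = 1/(2*v))
z = -206249/232 (z = ((1/2)/(-116) + (5939 - 1*(-347))) - 7175 = ((1/2)*(-1/116) + (5939 + 347)) - 7175 = (-1/232 + 6286) - 7175 = 1458351/232 - 7175 = -206249/232 ≈ -889.00)
q = -7773517/865144 (q = -9 + ((1/98)*13)/((-35312/(-3932))) = -9 + 13/(98*((-35312*(-1/3932)))) = -9 + 13/(98*(8828/983)) = -9 + (13/98)*(983/8828) = -9 + 12779/865144 = -7773517/865144 ≈ -8.9852)
q - z = -7773517/865144 - 1*(-206249/232) = -7773517/865144 + 206249/232 = 11039476807/12544588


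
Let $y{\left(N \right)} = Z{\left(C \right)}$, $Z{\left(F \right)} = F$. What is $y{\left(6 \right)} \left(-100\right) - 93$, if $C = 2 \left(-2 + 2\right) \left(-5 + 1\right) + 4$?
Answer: $-493$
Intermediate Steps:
$C = 4$ ($C = 2 \cdot 0 \left(-4\right) + 4 = 2 \cdot 0 + 4 = 0 + 4 = 4$)
$y{\left(N \right)} = 4$
$y{\left(6 \right)} \left(-100\right) - 93 = 4 \left(-100\right) - 93 = -400 - 93 = -493$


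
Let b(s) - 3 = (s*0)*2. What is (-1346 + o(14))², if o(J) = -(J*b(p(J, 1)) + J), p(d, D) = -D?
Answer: 1965604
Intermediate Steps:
b(s) = 3 (b(s) = 3 + (s*0)*2 = 3 + 0*2 = 3 + 0 = 3)
o(J) = -4*J (o(J) = -(J*3 + J) = -(3*J + J) = -4*J)
(-1346 + o(14))² = (-1346 - 4*14)² = (-1346 - 56)² = (-1402)² = 1965604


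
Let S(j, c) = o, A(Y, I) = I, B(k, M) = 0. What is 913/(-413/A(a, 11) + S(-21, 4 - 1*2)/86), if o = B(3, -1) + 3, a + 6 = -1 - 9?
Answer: -863698/35485 ≈ -24.340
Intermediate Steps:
a = -16 (a = -6 + (-1 - 9) = -6 - 10 = -16)
o = 3 (o = 0 + 3 = 3)
S(j, c) = 3
913/(-413/A(a, 11) + S(-21, 4 - 1*2)/86) = 913/(-413/11 + 3/86) = 913/(-35485/946) = 913*(-946/35485) = -863698/35485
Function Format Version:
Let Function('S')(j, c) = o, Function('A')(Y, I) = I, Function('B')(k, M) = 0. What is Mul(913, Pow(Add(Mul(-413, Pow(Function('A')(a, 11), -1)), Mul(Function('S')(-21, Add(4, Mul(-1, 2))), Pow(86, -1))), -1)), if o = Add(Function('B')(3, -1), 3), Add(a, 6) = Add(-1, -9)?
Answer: Rational(-863698, 35485) ≈ -24.340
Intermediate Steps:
a = -16 (a = Add(-6, Add(-1, -9)) = Add(-6, -10) = -16)
o = 3 (o = Add(0, 3) = 3)
Function('S')(j, c) = 3
Mul(913, Pow(Add(Mul(-413, Pow(Function('A')(a, 11), -1)), Mul(Function('S')(-21, Add(4, Mul(-1, 2))), Pow(86, -1))), -1)) = Mul(913, Pow(Add(Mul(-413, Pow(11, -1)), Mul(3, Pow(86, -1))), -1)) = Mul(913, Pow(Add(Mul(-413, Rational(1, 11)), Mul(3, Rational(1, 86))), -1)) = Mul(913, Pow(Add(Rational(-413, 11), Rational(3, 86)), -1)) = Mul(913, Pow(Rational(-35485, 946), -1)) = Mul(913, Rational(-946, 35485)) = Rational(-863698, 35485)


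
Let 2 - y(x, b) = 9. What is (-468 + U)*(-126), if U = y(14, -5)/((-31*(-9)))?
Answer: 1828106/31 ≈ 58971.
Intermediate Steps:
y(x, b) = -7 (y(x, b) = 2 - 1*9 = 2 - 9 = -7)
U = -7/279 (U = -7/((-31*(-9))) = -7/279 ≈ -0.025090)
(-468 + U)*(-126) = (-468 - 7/279)*(-126) = -130579/279*(-126) = 1828106/31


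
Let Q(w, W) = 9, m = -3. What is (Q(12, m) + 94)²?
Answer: 10609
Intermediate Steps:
(Q(12, m) + 94)² = (9 + 94)² = 103² = 10609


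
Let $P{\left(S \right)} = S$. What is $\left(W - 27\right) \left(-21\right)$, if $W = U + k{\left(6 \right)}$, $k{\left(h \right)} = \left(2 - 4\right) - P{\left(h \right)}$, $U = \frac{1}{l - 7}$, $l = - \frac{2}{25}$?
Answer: $\frac{43540}{59} \approx 737.97$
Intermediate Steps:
$l = - \frac{2}{25}$ ($l = \left(-2\right) \frac{1}{25} = - \frac{2}{25} \approx -0.08$)
$U = - \frac{25}{177}$ ($U = \frac{1}{- \frac{2}{25} - 7} = \frac{1}{- \frac{177}{25}} = - \frac{25}{177} \approx -0.14124$)
$k{\left(h \right)} = -2 - h$ ($k{\left(h \right)} = \left(2 - 4\right) - h = -2 - h$)
$W = - \frac{1441}{177}$ ($W = - \frac{25}{177} - 8 = - \frac{1441}{177} \approx -8.1412$)
$\left(W - 27\right) \left(-21\right) = \left(- \frac{1441}{177} - 27\right) \left(-21\right) = \left(- \frac{6220}{177}\right) \left(-21\right) = \frac{43540}{59}$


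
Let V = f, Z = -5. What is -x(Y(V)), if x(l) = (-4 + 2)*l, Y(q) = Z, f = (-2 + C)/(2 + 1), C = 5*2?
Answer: -10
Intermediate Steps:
C = 10
f = 8/3 (f = (-2 + 10)/(2 + 1) = 8/3 ≈ 2.6667)
V = 8/3 ≈ 2.6667
Y(q) = -5
x(l) = -2*l
-x(Y(V)) = -(-2)*(-5) = -1*10 = -10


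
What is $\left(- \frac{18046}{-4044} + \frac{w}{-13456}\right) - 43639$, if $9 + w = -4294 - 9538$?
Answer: $- \frac{593590954229}{13604016} \approx -43634.0$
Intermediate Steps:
$w = -13841$ ($w = -9 - 13832 = -13841$)
$\left(- \frac{18046}{-4044} + \frac{w}{-13456}\right) - 43639 = \left(- \frac{18046}{-4044} - \frac{13841}{-13456}\right) - 43639 = \left(\left(-18046\right) \left(- \frac{1}{4044}\right) - - \frac{13841}{13456}\right) - 43639 = \left(\frac{9023}{2022} + \frac{13841}{13456}\right) - 43639 = \frac{74699995}{13604016} - 43639 = - \frac{593590954229}{13604016}$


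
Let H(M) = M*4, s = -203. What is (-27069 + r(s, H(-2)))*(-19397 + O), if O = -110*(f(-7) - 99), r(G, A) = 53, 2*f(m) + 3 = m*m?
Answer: 298175592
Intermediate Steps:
f(m) = -3/2 + m**2/2 (f(m) = -3/2 + (m*m)/2 = -3/2 + m**2/2)
H(M) = 4*M
O = 8360 (O = -110*((-3/2 + (1/2)*(-7)**2) - 99) = -110*((-3/2 + (1/2)*49) - 99) = -110*((-3/2 + 49/2) - 99) = -110*(23 - 99) = -110*(-76) = 8360)
(-27069 + r(s, H(-2)))*(-19397 + O) = (-27069 + 53)*(-19397 + 8360) = -27016*(-11037) = 298175592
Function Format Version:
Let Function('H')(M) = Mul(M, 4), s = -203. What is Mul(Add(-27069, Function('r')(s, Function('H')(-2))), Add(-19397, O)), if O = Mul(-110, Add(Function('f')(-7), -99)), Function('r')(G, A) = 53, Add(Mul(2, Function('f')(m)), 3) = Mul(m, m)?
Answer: 298175592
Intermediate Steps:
Function('f')(m) = Add(Rational(-3, 2), Mul(Rational(1, 2), Pow(m, 2))) (Function('f')(m) = Add(Rational(-3, 2), Mul(Rational(1, 2), Mul(m, m))) = Add(Rational(-3, 2), Mul(Rational(1, 2), Pow(m, 2))))
Function('H')(M) = Mul(4, M)
O = 8360 (O = Mul(-110, Add(Add(Rational(-3, 2), Mul(Rational(1, 2), Pow(-7, 2))), -99)) = Mul(-110, Add(Add(Rational(-3, 2), Mul(Rational(1, 2), 49)), -99)) = Mul(-110, Add(Add(Rational(-3, 2), Rational(49, 2)), -99)) = Mul(-110, Add(23, -99)) = Mul(-110, -76) = 8360)
Mul(Add(-27069, Function('r')(s, Function('H')(-2))), Add(-19397, O)) = Mul(Add(-27069, 53), Add(-19397, 8360)) = Mul(-27016, -11037) = 298175592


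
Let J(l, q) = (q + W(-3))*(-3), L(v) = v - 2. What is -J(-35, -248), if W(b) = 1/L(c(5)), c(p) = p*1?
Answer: -743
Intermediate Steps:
c(p) = p
L(v) = -2 + v
W(b) = 1/3 (W(b) = 1/(-2 + 5) = 1/3)
J(l, q) = -1 - 3*q (J(l, q) = (q + 1/3)*(-3) = (1/3 + q)*(-3) = -1 - 3*q)
-J(-35, -248) = -(-1 - 3*(-248)) = -(-1 + 744) = -1*743 = -743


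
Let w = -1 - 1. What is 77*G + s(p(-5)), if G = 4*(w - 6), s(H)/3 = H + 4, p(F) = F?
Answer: -2467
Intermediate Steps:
w = -2
s(H) = 12 + 3*H (s(H) = 3*(H + 4) = 3*(4 + H) = 12 + 3*H)
G = -32 (G = 4*(-2 - 6) = 4*(-8) = -32)
77*G + s(p(-5)) = 77*(-32) + (12 + 3*(-5)) = -2464 + (12 - 15) = -2464 - 3 = -2467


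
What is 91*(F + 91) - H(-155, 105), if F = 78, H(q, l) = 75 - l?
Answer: 15409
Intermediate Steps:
91*(F + 91) - H(-155, 105) = 91*(78 + 91) - (75 - 1*105) = 91*169 - (75 - 105) = 15379 - 1*(-30) = 15379 + 30 = 15409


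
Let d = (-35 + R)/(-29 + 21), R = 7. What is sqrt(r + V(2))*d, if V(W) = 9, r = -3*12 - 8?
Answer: 7*I*sqrt(35)/2 ≈ 20.706*I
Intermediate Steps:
r = -44 (r = -36 - 8 = -44)
d = 7/2 (d = (-35 + 7)/(-29 + 21) = -28/(-8) = -28*(-1/8) = 7/2 ≈ 3.5000)
sqrt(r + V(2))*d = sqrt(-44 + 9)*(7/2) = sqrt(-35)*(7/2) = (I*sqrt(35))*(7/2) = 7*I*sqrt(35)/2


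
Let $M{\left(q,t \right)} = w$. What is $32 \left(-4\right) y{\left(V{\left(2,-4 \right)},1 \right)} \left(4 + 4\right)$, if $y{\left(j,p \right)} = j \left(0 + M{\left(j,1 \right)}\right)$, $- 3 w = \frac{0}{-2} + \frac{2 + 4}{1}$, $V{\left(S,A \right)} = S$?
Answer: $4096$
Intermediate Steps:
$w = -2$ ($w = - \frac{\frac{0}{-2} + \frac{2 + 4}{1}}{3} = - \frac{0 \left(- \frac{1}{2}\right) + 6 \cdot 1}{3} = - \frac{0 + 6}{3} = \left(- \frac{1}{3}\right) 6 = -2$)
$M{\left(q,t \right)} = -2$
$y{\left(j,p \right)} = - 2 j$ ($y{\left(j,p \right)} = j \left(0 - 2\right) = j \left(-2\right) = - 2 j$)
$32 \left(-4\right) y{\left(V{\left(2,-4 \right)},1 \right)} \left(4 + 4\right) = 32 \left(-4\right) \left(-2\right) 2 \left(4 + 4\right) = - 128 \left(\left(-4\right) 8\right) = \left(-128\right) \left(-32\right) = 4096$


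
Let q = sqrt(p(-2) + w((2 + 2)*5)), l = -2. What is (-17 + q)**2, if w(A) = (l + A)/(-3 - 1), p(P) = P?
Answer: (34 - I*sqrt(26))**2/4 ≈ 282.5 - 86.683*I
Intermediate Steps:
w(A) = 1/2 - A/4 (w(A) = (-2 + A)/(-3 - 1) = (-2 + A)/(-4) = (-2 + A)*(-1/4) = 1/2 - A/4)
q = I*sqrt(26)/2 (q = sqrt(-2 + (1/2 - (2 + 2)*5/4)) = sqrt(-2 + (1/2 - 5)) = sqrt(-2 - 9/2) = sqrt(-13/2) = I*sqrt(26)/2 ≈ 2.5495*I)
(-17 + q)**2 = (-17 + I*sqrt(26)/2)**2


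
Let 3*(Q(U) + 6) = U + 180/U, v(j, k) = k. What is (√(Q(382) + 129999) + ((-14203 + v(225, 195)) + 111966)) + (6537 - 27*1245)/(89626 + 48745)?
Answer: 13554519340/138371 + √42722330493/573 ≈ 98319.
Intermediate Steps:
Q(U) = -6 + 60/U + U/3 (Q(U) = -6 + (U + 180/U)/3 = -6 + (60/U + U/3) = -6 + 60/U + U/3)
(√(Q(382) + 129999) + ((-14203 + v(225, 195)) + 111966)) + (6537 - 27*1245)/(89626 + 48745) = (√((-6 + 60/382 + (⅓)*382) + 129999) + ((-14203 + 195) + 111966)) + (6537 - 27*1245)/(89626 + 48745) = (√((-6 + 60*(1/382) + 382/3) + 129999) + (-14008 + 111966)) + (6537 - 33615)/138371 = (√((-6 + 30/191 + 382/3) + 129999) + 97958) - 27078*1/138371 = (√(69614/573 + 129999) + 97958) - 27078/138371 = (√(74559041/573) + 97958) - 27078/138371 = (√42722330493/573 + 97958) - 27078/138371 = (97958 + √42722330493/573) - 27078/138371 = 13554519340/138371 + √42722330493/573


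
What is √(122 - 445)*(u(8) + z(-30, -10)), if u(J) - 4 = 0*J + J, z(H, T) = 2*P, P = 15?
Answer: 42*I*√323 ≈ 754.83*I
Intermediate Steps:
z(H, T) = 30 (z(H, T) = 2*15 = 30)
u(J) = 4 + J (u(J) = 4 + (0*J + J) = 4 + (0 + J) = 4 + J)
√(122 - 445)*(u(8) + z(-30, -10)) = √(122 - 445)*((4 + 8) + 30) = √(-323)*(12 + 30) = (I*√323)*42 = 42*I*√323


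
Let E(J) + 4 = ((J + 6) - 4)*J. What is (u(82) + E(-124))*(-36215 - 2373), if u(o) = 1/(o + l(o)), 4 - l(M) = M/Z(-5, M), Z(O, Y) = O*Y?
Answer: -251533910012/431 ≈ -5.8361e+8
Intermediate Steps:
l(M) = 21/5 (l(M) = 4 - M/((-5*M)) = 4 - M*(-1/(5*M)) = 4 - 1*(-⅕) = 4 + ⅕ = 21/5)
u(o) = 1/(21/5 + o) (u(o) = 1/(o + 21/5) = 1/(21/5 + o))
E(J) = -4 + J*(2 + J) (E(J) = -4 + ((J + 6) - 4)*J = -4 + ((6 + J) - 4)*J = -4 + (2 + J)*J = -4 + J*(2 + J))
(u(82) + E(-124))*(-36215 - 2373) = (5/(21 + 5*82) + (-4 + (-124)² + 2*(-124)))*(-36215 - 2373) = (5/(21 + 410) + (-4 + 15376 - 248))*(-38588) = (5/431 + 15124)*(-38588) = (6518449/431)*(-38588) = -251533910012/431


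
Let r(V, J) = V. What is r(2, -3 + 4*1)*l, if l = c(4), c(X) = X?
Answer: 8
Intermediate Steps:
l = 4
r(2, -3 + 4*1)*l = 2*4 = 8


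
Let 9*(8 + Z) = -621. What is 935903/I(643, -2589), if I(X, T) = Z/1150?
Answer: -1076288450/77 ≈ -1.3978e+7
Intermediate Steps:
Z = -77 (Z = -8 + (⅑)*(-621) = -8 - 69 = -77)
I(X, T) = -77/1150
935903/I(643, -2589) = 935903/(-77/1150) = 935903*(-1150/77) = -1076288450/77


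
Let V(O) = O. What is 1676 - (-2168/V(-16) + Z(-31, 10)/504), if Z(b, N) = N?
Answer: 388201/252 ≈ 1540.5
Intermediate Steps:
1676 - (-2168/V(-16) + Z(-31, 10)/504) = 1676 - (-2168/(-16) + 10/504) = 1676 - (-2168*(-1/16) + 10*(1/504)) = 1676 - (271/2 + 5/252) = 1676 - 1*34151/252 = 1676 - 34151/252 = 388201/252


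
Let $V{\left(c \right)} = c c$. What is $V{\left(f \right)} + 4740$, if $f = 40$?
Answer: $6340$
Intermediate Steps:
$V{\left(c \right)} = c^{2}$
$V{\left(f \right)} + 4740 = 40^{2} + 4740 = 1600 + 4740 = 6340$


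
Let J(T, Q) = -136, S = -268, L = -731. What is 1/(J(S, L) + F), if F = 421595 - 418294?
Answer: 1/3165 ≈ 0.00031596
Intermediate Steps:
F = 3301
1/(J(S, L) + F) = 1/(-136 + 3301) = 1/3165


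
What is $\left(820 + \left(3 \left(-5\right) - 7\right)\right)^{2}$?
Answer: $636804$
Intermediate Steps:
$\left(820 + \left(3 \left(-5\right) - 7\right)\right)^{2} = \left(820 - 22\right)^{2} = 798^{2} = 636804$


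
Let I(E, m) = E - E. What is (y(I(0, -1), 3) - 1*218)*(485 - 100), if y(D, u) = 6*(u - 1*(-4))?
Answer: -67760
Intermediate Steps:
I(E, m) = 0
y(D, u) = 24 + 6*u (y(D, u) = 6*(u + 4) = 6*(4 + u) = 24 + 6*u)
(y(I(0, -1), 3) - 1*218)*(485 - 100) = ((24 + 6*3) - 1*218)*(485 - 100) = ((24 + 18) - 218)*385 = (42 - 218)*385 = -176*385 = -67760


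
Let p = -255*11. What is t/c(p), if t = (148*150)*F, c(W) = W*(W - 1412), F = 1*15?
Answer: 22200/788579 ≈ 0.028152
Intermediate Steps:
F = 15
p = -2805
c(W) = W*(-1412 + W)
t = 333000 (t = (148*150)*15 = 22200*15 = 333000)
t/c(p) = 333000/((-2805*(-1412 - 2805))) = 333000/((-2805*(-4217))) = 333000/11828685 = 333000*(1/11828685) = 22200/788579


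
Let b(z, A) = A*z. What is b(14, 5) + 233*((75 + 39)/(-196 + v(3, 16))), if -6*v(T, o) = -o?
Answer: -19543/290 ≈ -67.390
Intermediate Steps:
v(T, o) = o/6 (v(T, o) = -(-1)*o/6 = o/6)
b(14, 5) + 233*((75 + 39)/(-196 + v(3, 16))) = 5*14 + 233*((75 + 39)/(-196 + (⅙)*16)) = 70 + 233*(114/(-196 + 8/3)) = 70 + 233*(114/(-580/3)) = 70 + 233*(114*(-3/580)) = 70 + 233*(-171/290) = 70 - 39843/290 = -19543/290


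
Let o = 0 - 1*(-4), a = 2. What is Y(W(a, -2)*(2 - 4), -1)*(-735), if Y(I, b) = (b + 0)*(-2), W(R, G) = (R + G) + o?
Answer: -1470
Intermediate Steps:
o = 4 (o = 0 + 4 = 4)
W(R, G) = 4 + G + R (W(R, G) = (R + G) + 4 = (G + R) + 4 = 4 + G + R)
Y(I, b) = -2*b (Y(I, b) = b*(-2) = -2*b)
Y(W(a, -2)*(2 - 4), -1)*(-735) = -2*(-1)*(-735) = 2*(-735) = -1470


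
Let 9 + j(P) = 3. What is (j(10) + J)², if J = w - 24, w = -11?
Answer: 1681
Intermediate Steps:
J = -35 (J = -11 - 24 = -35)
j(P) = -6 (j(P) = -9 + 3 = -6)
(j(10) + J)² = (-6 - 35)² = (-41)² = 1681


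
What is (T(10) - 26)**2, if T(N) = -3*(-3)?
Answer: 289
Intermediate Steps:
T(N) = 9
(T(10) - 26)**2 = (9 - 26)**2 = (-17)**2 = 289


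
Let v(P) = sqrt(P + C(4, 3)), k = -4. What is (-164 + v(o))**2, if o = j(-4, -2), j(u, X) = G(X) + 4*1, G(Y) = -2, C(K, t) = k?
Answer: (164 - I*sqrt(2))**2 ≈ 26894.0 - 463.9*I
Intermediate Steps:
C(K, t) = -4
j(u, X) = 2 (j(u, X) = -2 + 4*1 = -2 + 4 = 2)
o = 2
v(P) = sqrt(-4 + P) (v(P) = sqrt(P - 4) = sqrt(-4 + P))
(-164 + v(o))**2 = (-164 + sqrt(-4 + 2))**2 = (-164 + sqrt(-2))**2 = (-164 + I*sqrt(2))**2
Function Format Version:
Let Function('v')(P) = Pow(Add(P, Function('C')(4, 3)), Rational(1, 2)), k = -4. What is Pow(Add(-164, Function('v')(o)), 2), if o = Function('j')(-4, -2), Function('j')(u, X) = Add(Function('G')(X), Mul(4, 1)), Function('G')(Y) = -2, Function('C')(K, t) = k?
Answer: Pow(Add(164, Mul(-1, I, Pow(2, Rational(1, 2)))), 2) ≈ Add(26894., Mul(-463.9, I))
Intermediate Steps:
Function('C')(K, t) = -4
Function('j')(u, X) = 2 (Function('j')(u, X) = Add(-2, Mul(4, 1)) = Add(-2, 4) = 2)
o = 2
Function('v')(P) = Pow(Add(-4, P), Rational(1, 2)) (Function('v')(P) = Pow(Add(P, -4), Rational(1, 2)) = Pow(Add(-4, P), Rational(1, 2)))
Pow(Add(-164, Function('v')(o)), 2) = Pow(Add(-164, Pow(Add(-4, 2), Rational(1, 2))), 2) = Pow(Add(-164, Pow(-2, Rational(1, 2))), 2) = Pow(Add(-164, Mul(I, Pow(2, Rational(1, 2)))), 2)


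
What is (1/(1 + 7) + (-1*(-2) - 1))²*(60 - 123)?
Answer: -5103/64 ≈ -79.734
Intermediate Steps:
(1/(1 + 7) + (-1*(-2) - 1))²*(60 - 123) = (1/8 + (2 - 1))²*(-63) = (⅛ + 1)²*(-63) = (9/8)²*(-63) = (81/64)*(-63) = -5103/64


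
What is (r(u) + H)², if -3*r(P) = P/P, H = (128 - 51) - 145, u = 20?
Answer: 42025/9 ≈ 4669.4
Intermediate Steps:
H = -68 (H = 77 - 145 = -68)
r(P) = -⅓ (r(P) = -P/(3*P) = -⅓*1 = -⅓)
(r(u) + H)² = (-⅓ - 68)² = (-205/3)² = 42025/9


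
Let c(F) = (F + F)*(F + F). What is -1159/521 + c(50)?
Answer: 5208841/521 ≈ 9997.8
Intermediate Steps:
c(F) = 4*F² (c(F) = (2*F)*(2*F) = 4*F²)
-1159/521 + c(50) = -1159/521 + 4*50² = -1159*1/521 + 4*2500 = -1159/521 + 10000 = 5208841/521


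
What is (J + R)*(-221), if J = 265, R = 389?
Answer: -144534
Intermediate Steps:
(J + R)*(-221) = (265 + 389)*(-221) = 654*(-221) = -144534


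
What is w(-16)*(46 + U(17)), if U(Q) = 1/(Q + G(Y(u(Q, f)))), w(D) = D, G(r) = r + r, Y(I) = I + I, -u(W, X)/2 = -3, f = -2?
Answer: -30192/41 ≈ -736.39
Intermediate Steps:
u(W, X) = 6 (u(W, X) = -2*(-3) = 6)
Y(I) = 2*I
G(r) = 2*r
U(Q) = 1/(24 + Q) (U(Q) = 1/(Q + 2*(2*6)) = 1/(Q + 2*12) = 1/(Q + 24) = 1/(24 + Q))
w(-16)*(46 + U(17)) = -16*(46 + 1/(24 + 17)) = -16*(46 + 1/41) = -16*1887/41 = -30192/41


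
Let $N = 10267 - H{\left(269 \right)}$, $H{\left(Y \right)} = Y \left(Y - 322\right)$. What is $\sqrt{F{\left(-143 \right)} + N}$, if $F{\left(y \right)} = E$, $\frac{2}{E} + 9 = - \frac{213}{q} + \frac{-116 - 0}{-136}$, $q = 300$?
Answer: $\frac{2 \sqrt{154440681241}}{5019} \approx 156.6$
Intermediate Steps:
$H{\left(Y \right)} = Y \left(-322 + Y\right)$
$E = - \frac{3400}{15057}$ ($E = \frac{2}{-9 - \left(\frac{71}{100} - \frac{-116 - 0}{-136}\right)} = \frac{2}{-9 - \left(\frac{71}{100} - \left(-116 + 0\right) \left(- \frac{1}{136}\right)\right)} = \frac{2}{-9 - - \frac{243}{1700}} = \frac{2}{-9 + \left(- \frac{71}{100} + \frac{29}{34}\right)} = \frac{2}{-9 + \frac{243}{1700}} = \frac{2}{- \frac{15057}{1700}} = 2 \left(- \frac{1700}{15057}\right) = - \frac{3400}{15057} \approx -0.22581$)
$F{\left(y \right)} = - \frac{3400}{15057}$
$N = 24524$ ($N = 10267 - 269 \left(-322 + 269\right) = 10267 - 269 \left(-53\right) = 10267 - -14257 = 10267 + 14257 = 24524$)
$\sqrt{F{\left(-143 \right)} + N} = \sqrt{- \frac{3400}{15057} + 24524} = \sqrt{\frac{369254468}{15057}} = \frac{2 \sqrt{154440681241}}{5019}$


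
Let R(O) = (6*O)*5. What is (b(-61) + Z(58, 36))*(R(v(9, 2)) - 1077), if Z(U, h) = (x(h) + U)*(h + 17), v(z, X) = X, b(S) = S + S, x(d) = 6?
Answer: -3325590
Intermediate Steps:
b(S) = 2*S
Z(U, h) = (6 + U)*(17 + h) (Z(U, h) = (6 + U)*(h + 17) = (6 + U)*(17 + h))
R(O) = 30*O
(b(-61) + Z(58, 36))*(R(v(9, 2)) - 1077) = (2*(-61) + (102 + 6*36 + 17*58 + 58*36))*(30*2 - 1077) = (-122 + (102 + 216 + 986 + 2088))*(60 - 1077) = (-122 + 3392)*(-1017) = 3270*(-1017) = -3325590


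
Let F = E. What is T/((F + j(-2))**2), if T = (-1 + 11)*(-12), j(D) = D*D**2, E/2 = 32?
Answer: -15/392 ≈ -0.038265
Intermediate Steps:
E = 64 (E = 2*32 = 64)
F = 64
j(D) = D**3
T = -120 (T = 10*(-12) = -120)
T/((F + j(-2))**2) = -120/(64 + (-2)**3)**2 = -120/(64 - 8)**2 = -120/(56**2) = -120/3136 = -120*1/3136 = -15/392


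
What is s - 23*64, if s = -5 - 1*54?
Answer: -1531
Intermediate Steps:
s = -59 (s = -5 - 54 = -59)
s - 23*64 = -59 - 23*64 = -59 - 1472 = -1531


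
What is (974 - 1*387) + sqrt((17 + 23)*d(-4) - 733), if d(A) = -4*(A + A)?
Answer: 587 + sqrt(547) ≈ 610.39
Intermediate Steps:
d(A) = -8*A
(974 - 1*387) + sqrt((17 + 23)*d(-4) - 733) = (974 - 1*387) + sqrt((17 + 23)*(-8*(-4)) - 733) = (974 - 387) + sqrt(40*32 - 733) = 587 + sqrt(1280 - 733) = 587 + sqrt(547)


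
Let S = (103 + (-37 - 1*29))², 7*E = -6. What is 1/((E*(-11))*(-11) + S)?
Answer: 7/8857 ≈ 0.00079034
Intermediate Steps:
E = -6/7 (E = (⅐)*(-6) = -6/7 ≈ -0.85714)
S = 1369 (S = (103 + (-37 - 29))² = (103 - 66)² = 37² = 1369)
1/((E*(-11))*(-11) + S) = 1/(-6/7*(-11)*(-11) + 1369) = 1/((66/7)*(-11) + 1369) = 1/(-726/7 + 1369) = 1/(8857/7) = 7/8857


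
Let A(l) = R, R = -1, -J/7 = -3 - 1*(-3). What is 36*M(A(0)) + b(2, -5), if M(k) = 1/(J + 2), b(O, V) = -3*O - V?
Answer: 17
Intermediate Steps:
J = 0 (J = -7*(-3 - 1*(-3)) = -7*(-3 + 3) = -7*0 = 0)
A(l) = -1
b(O, V) = -V - 3*O
M(k) = ½ (M(k) = 1/(0 + 2) = 1/2 = ½)
36*M(A(0)) + b(2, -5) = 36*(½) + (-1*(-5) - 3*2) = 18 + (5 - 6) = 18 - 1 = 17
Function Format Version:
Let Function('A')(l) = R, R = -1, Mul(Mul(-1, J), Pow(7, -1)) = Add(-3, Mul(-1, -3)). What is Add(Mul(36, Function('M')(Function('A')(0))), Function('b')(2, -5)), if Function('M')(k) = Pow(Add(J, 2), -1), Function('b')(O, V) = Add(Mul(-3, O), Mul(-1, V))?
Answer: 17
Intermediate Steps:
J = 0 (J = Mul(-7, Add(-3, Mul(-1, -3))) = Mul(-7, Add(-3, 3)) = Mul(-7, 0) = 0)
Function('A')(l) = -1
Function('b')(O, V) = Add(Mul(-1, V), Mul(-3, O))
Function('M')(k) = Rational(1, 2) (Function('M')(k) = Pow(Add(0, 2), -1) = Pow(2, -1) = Rational(1, 2))
Add(Mul(36, Function('M')(Function('A')(0))), Function('b')(2, -5)) = Add(Mul(36, Rational(1, 2)), Add(Mul(-1, -5), Mul(-3, 2))) = Add(18, Add(5, -6)) = Add(18, -1) = 17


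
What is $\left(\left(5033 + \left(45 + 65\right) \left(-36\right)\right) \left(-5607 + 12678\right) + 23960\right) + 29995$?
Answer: $7641138$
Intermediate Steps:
$\left(\left(5033 + \left(45 + 65\right) \left(-36\right)\right) \left(-5607 + 12678\right) + 23960\right) + 29995 = \left(\left(5033 + 110 \left(-36\right)\right) 7071 + 23960\right) + 29995 = \left(\left(5033 - 3960\right) 7071 + 23960\right) + 29995 = \left(1073 \cdot 7071 + 23960\right) + 29995 = \left(7587183 + 23960\right) + 29995 = 7611143 + 29995 = 7641138$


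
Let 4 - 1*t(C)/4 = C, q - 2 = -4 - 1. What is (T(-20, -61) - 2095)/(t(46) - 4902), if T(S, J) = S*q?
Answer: 407/1014 ≈ 0.40138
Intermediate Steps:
q = -3 (q = 2 + (-4 - 1) = 2 - 5 = -3)
t(C) = 16 - 4*C
T(S, J) = -3*S (T(S, J) = S*(-3) = -3*S)
(T(-20, -61) - 2095)/(t(46) - 4902) = (-3*(-20) - 2095)/((16 - 4*46) - 4902) = (60 - 2095)/((16 - 184) - 4902) = -2035/(-168 - 4902) = -2035/(-5070) = -2035*(-1/5070) = 407/1014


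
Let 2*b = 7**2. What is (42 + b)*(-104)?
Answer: -6916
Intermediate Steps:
b = 49/2 (b = (1/2)*7**2 = (1/2)*49 = 49/2 ≈ 24.500)
(42 + b)*(-104) = (42 + 49/2)*(-104) = (133/2)*(-104) = -6916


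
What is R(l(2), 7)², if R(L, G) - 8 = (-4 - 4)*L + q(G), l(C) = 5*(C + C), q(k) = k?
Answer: 21025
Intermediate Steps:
l(C) = 10*C (l(C) = 5*(2*C) = 10*C)
R(L, G) = 8 + G - 8*L (R(L, G) = 8 + ((-4 - 4)*L + G) = 8 + (-8*L + G) = 8 + (G - 8*L) = 8 + G - 8*L)
R(l(2), 7)² = (8 + 7 - 80*2)² = (8 + 7 - 8*20)² = (8 + 7 - 160)² = (-145)² = 21025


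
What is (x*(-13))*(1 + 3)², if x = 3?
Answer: -624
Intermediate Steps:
(x*(-13))*(1 + 3)² = (3*(-13))*(1 + 3)² = -39*4² = -39*16 = -624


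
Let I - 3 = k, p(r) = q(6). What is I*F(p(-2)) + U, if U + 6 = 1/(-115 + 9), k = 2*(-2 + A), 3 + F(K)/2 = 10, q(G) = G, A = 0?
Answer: -2121/106 ≈ -20.009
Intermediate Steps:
p(r) = 6
F(K) = 14 (F(K) = -6 + 2*10 = -6 + 20 = 14)
k = -4 (k = 2*(-2 + 0) = 2*(-2) = -4)
U = -637/106 (U = -6 + 1/(-115 + 9) = -6 + 1/(-106) = -6 - 1/106 = -637/106 ≈ -6.0094)
I = -1 (I = 3 - 4 = -1)
I*F(p(-2)) + U = -1*14 - 637/106 = -14 - 637/106 = -2121/106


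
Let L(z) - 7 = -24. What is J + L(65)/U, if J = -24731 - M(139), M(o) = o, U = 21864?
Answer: -543757697/21864 ≈ -24870.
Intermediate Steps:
L(z) = -17 (L(z) = 7 - 24 = -17)
J = -24870 (J = -24731 - 1*139 = -24731 - 139 = -24870)
J + L(65)/U = -24870 - 17/21864 = -543757697/21864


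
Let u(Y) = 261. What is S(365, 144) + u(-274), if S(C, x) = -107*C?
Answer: -38794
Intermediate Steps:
S(365, 144) + u(-274) = -107*365 + 261 = -39055 + 261 = -38794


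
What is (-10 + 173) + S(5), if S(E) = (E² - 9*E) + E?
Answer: 148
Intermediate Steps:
S(E) = E² - 8*E
(-10 + 173) + S(5) = (-10 + 173) + 5*(-8 + 5) = 163 + 5*(-3) = 163 - 15 = 148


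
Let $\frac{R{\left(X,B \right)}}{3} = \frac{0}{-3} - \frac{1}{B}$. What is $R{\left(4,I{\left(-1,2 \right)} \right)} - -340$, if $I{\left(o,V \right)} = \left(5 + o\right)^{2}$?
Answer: $\frac{5437}{16} \approx 339.81$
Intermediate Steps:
$R{\left(X,B \right)} = - \frac{3}{B}$ ($R{\left(X,B \right)} = 3 \left(\frac{0}{-3} - \frac{1}{B}\right) = 3 \left(0 \left(- \frac{1}{3}\right) - \frac{1}{B}\right) = 3 \left(0 - \frac{1}{B}\right) = 3 \left(- \frac{1}{B}\right) = - \frac{3}{B}$)
$R{\left(4,I{\left(-1,2 \right)} \right)} - -340 = - \frac{3}{\left(5 - 1\right)^{2}} - -340 = - \frac{3}{4^{2}} + 340 = - \frac{3}{16} + 340 = \frac{5437}{16}$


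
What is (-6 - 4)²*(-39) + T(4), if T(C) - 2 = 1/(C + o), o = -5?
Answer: -3899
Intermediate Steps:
T(C) = 2 + 1/(-5 + C) (T(C) = 2 + 1/(C - 5) = 2 + 1/(-5 + C))
(-6 - 4)²*(-39) + T(4) = (-6 - 4)²*(-39) + (-9 + 2*4)/(-5 + 4) = (-10)²*(-39) + (-9 + 8)/(-1) = 100*(-39) - 1*(-1) = -3900 + 1 = -3899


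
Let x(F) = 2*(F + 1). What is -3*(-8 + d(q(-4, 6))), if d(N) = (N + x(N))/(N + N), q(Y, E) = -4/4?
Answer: 45/2 ≈ 22.500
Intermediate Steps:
q(Y, E) = -1 (q(Y, E) = -4*¼ = -1)
x(F) = 2 + 2*F (x(F) = 2*(1 + F) = 2 + 2*F)
d(N) = (2 + 3*N)/(2*N) (d(N) = (N + (2 + 2*N))/(N + N) = (2 + 3*N)/((2*N)) = (2 + 3*N)*(1/(2*N)) = (2 + 3*N)/(2*N))
-3*(-8 + d(q(-4, 6))) = -3*(-8 + (3/2 + 1/(-1))) = -3*(-8 + (3/2 - 1)) = -3*(-8 + ½) = -3*(-15/2) = 45/2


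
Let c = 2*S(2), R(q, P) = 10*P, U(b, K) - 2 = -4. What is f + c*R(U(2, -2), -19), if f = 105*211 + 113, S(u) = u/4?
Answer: 22078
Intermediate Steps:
U(b, K) = -2 (U(b, K) = 2 - 4 = -2)
S(u) = u/4 (S(u) = u*(¼) = u/4)
c = 1 (c = 2*((¼)*2) = 2*(½) = 1)
f = 22268 (f = 22155 + 113 = 22268)
f + c*R(U(2, -2), -19) = 22268 + 1*(10*(-19)) = 22268 + 1*(-190) = 22268 - 190 = 22078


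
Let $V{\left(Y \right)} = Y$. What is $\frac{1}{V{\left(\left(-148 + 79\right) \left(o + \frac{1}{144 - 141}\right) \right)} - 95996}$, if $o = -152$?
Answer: $- \frac{1}{85531} \approx -1.1692 \cdot 10^{-5}$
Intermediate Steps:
$\frac{1}{V{\left(\left(-148 + 79\right) \left(o + \frac{1}{144 - 141}\right) \right)} - 95996} = \frac{1}{\left(-148 + 79\right) \left(-152 + \frac{1}{144 - 141}\right) - 95996} = \frac{1}{- 69 \left(-152 + \frac{1}{3}\right) - 95996} = \frac{1}{\left(-69\right) \left(- \frac{455}{3}\right) - 95996} = \frac{1}{10465 - 95996} = \frac{1}{-85531} = - \frac{1}{85531}$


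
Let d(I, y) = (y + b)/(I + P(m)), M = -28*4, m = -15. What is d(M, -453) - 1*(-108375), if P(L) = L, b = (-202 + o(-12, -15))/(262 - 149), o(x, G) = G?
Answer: 1555341031/14351 ≈ 1.0838e+5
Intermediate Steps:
M = -112
b = -217/113 (b = (-202 - 15)/(262 - 149) = -217/113 ≈ -1.9204)
d(I, y) = (-217/113 + y)/(-15 + I) (d(I, y) = (y - 217/113)/(I - 15) = (-217/113 + y)/(-15 + I))
d(M, -453) - 1*(-108375) = (-217/113 - 453)/(-15 - 112) - 1*(-108375) = -51406/113/(-127) + 108375 = -1/127*(-51406/113) + 108375 = 51406/14351 + 108375 = 1555341031/14351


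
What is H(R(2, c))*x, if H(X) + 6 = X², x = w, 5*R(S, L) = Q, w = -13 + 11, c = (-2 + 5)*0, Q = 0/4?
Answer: 12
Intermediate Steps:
Q = 0 (Q = 0*(¼) = 0)
c = 0 (c = 3*0 = 0)
w = -2
R(S, L) = 0 (R(S, L) = (⅕)*0 = 0)
x = -2
H(X) = -6 + X²
H(R(2, c))*x = (-6 + 0²)*(-2) = (-6 + 0)*(-2) = -6*(-2) = 12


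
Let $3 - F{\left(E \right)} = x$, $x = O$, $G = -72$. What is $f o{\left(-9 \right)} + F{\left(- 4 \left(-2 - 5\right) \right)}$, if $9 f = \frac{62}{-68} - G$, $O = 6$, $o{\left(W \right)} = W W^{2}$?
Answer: $- \frac{195879}{34} \approx -5761.1$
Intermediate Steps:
$o{\left(W \right)} = W^{3}$
$x = 6$
$f = \frac{2417}{306}$ ($f = \frac{\frac{62}{-68} - -72}{9} = \frac{62 \left(- \frac{1}{68}\right) + 72}{9} = \frac{- \frac{31}{34} + 72}{9} = \frac{1}{9} \cdot \frac{2417}{34} = \frac{2417}{306} \approx 7.8987$)
$F{\left(E \right)} = -3$ ($F{\left(E \right)} = 3 - 6 = -3$)
$f o{\left(-9 \right)} + F{\left(- 4 \left(-2 - 5\right) \right)} = \frac{2417 \left(-9\right)^{3}}{306} - 3 = \frac{2417}{306} \left(-729\right) - 3 = - \frac{195777}{34} - 3 = - \frac{195879}{34}$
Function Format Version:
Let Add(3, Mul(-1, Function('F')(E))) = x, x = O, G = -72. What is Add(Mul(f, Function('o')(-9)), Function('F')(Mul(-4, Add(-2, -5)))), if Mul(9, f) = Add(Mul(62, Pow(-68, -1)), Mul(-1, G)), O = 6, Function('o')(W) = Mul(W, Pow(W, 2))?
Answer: Rational(-195879, 34) ≈ -5761.1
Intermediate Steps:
Function('o')(W) = Pow(W, 3)
x = 6
f = Rational(2417, 306) (f = Mul(Rational(1, 9), Add(Mul(62, Pow(-68, -1)), Mul(-1, -72))) = Mul(Rational(1, 9), Add(Mul(62, Rational(-1, 68)), 72)) = Mul(Rational(1, 9), Add(Rational(-31, 34), 72)) = Mul(Rational(1, 9), Rational(2417, 34)) = Rational(2417, 306) ≈ 7.8987)
Function('F')(E) = -3 (Function('F')(E) = Add(3, Mul(-1, 6)) = Add(3, -6) = -3)
Add(Mul(f, Function('o')(-9)), Function('F')(Mul(-4, Add(-2, -5)))) = Add(Mul(Rational(2417, 306), Pow(-9, 3)), -3) = Add(Mul(Rational(2417, 306), -729), -3) = Add(Rational(-195777, 34), -3) = Rational(-195879, 34)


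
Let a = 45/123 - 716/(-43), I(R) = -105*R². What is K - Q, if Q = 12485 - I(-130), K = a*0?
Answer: -1786985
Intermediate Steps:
a = 30001/1763 (a = 45*(1/123) - 716*(-1/43) = 15/41 + 716/43 = 30001/1763 ≈ 17.017)
K = 0 (K = (30001/1763)*0 = 0)
Q = 1786985 (Q = 12485 - (-105)*(-130)² = 12485 - (-105)*16900 = 12485 - 1*(-1774500) = 12485 + 1774500 = 1786985)
K - Q = 0 - 1*1786985 = 0 - 1786985 = -1786985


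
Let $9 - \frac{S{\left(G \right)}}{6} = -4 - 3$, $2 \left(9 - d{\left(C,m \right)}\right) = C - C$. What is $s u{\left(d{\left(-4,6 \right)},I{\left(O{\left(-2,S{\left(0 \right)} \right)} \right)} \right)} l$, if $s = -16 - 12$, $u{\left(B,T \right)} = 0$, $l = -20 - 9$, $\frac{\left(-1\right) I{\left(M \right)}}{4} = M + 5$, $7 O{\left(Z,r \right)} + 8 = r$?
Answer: $0$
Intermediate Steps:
$d{\left(C,m \right)} = 9$ ($d{\left(C,m \right)} = 9 - \frac{C - C}{2} = 9 - 0 = 9 + 0 = 9$)
$S{\left(G \right)} = 96$ ($S{\left(G \right)} = 54 - 6 \left(-4 - 3\right) = 54 - -42 = 54 + 42 = 96$)
$O{\left(Z,r \right)} = - \frac{8}{7} + \frac{r}{7}$
$I{\left(M \right)} = -20 - 4 M$ ($I{\left(M \right)} = - 4 \left(M + 5\right) = - 4 \left(5 + M\right) = -20 - 4 M$)
$l = -29$
$s = -28$ ($s = -16 - 12 = -28$)
$s u{\left(d{\left(-4,6 \right)},I{\left(O{\left(-2,S{\left(0 \right)} \right)} \right)} \right)} l = \left(-28\right) 0 \left(-29\right) = 0 \left(-29\right) = 0$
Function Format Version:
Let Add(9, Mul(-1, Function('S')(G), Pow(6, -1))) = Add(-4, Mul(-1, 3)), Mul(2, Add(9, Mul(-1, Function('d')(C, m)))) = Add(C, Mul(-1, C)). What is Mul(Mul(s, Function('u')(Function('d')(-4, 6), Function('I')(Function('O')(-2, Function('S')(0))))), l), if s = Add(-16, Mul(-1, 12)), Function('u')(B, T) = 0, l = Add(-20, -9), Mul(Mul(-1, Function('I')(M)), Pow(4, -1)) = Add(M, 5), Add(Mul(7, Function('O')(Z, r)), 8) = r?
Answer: 0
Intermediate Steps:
Function('d')(C, m) = 9 (Function('d')(C, m) = Add(9, Mul(Rational(-1, 2), Add(C, Mul(-1, C)))) = Add(9, Mul(Rational(-1, 2), 0)) = Add(9, 0) = 9)
Function('S')(G) = 96 (Function('S')(G) = Add(54, Mul(-6, Add(-4, Mul(-1, 3)))) = Add(54, Mul(-6, Add(-4, -3))) = Add(54, Mul(-6, -7)) = Add(54, 42) = 96)
Function('O')(Z, r) = Add(Rational(-8, 7), Mul(Rational(1, 7), r))
Function('I')(M) = Add(-20, Mul(-4, M)) (Function('I')(M) = Mul(-4, Add(M, 5)) = Mul(-4, Add(5, M)) = Add(-20, Mul(-4, M)))
l = -29
s = -28 (s = Add(-16, -12) = -28)
Mul(Mul(s, Function('u')(Function('d')(-4, 6), Function('I')(Function('O')(-2, Function('S')(0))))), l) = Mul(Mul(-28, 0), -29) = Mul(0, -29) = 0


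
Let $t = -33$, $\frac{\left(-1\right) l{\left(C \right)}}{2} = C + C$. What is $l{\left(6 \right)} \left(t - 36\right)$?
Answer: $1656$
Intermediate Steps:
$l{\left(C \right)} = - 4 C$ ($l{\left(C \right)} = - 2 \left(C + C\right) = - 2 \cdot 2 C = - 4 C$)
$l{\left(6 \right)} \left(t - 36\right) = \left(-4\right) 6 \left(-33 - 36\right) = \left(-24\right) \left(-69\right) = 1656$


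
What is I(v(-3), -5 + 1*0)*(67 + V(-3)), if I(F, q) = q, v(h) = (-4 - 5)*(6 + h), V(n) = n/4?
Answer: -1325/4 ≈ -331.25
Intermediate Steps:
V(n) = n/4 (V(n) = n*(¼) = n/4)
v(h) = -54 - 9*h (v(h) = -9*(6 + h) = -54 - 9*h)
I(v(-3), -5 + 1*0)*(67 + V(-3)) = (-5 + 1*0)*(67 + (¼)*(-3)) = (-5 + 0)*(67 - ¾) = -5*265/4 = -1325/4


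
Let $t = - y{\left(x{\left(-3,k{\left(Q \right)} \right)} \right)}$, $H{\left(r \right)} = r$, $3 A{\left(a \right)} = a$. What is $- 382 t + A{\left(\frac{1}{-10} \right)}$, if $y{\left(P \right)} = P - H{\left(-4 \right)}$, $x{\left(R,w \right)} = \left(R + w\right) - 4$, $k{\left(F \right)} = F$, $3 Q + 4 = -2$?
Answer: $- \frac{57301}{30} \approx -1910.0$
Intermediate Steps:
$A{\left(a \right)} = \frac{a}{3}$
$Q = -2$ ($Q = - \frac{4}{3} + \frac{1}{3} \left(-2\right) = - \frac{4}{3} - \frac{2}{3} = -2$)
$x{\left(R,w \right)} = -4 + R + w$
$y{\left(P \right)} = 4 + P$ ($y{\left(P \right)} = P - -4 = P + 4 = 4 + P$)
$t = 5$ ($t = - (4 - 9) = \left(-1\right) \left(-5\right) = 5$)
$- 382 t + A{\left(\frac{1}{-10} \right)} = \left(-382\right) 5 + \frac{1}{3 \left(-10\right)} = -1910 + \frac{1}{3} \left(- \frac{1}{10}\right) = -1910 - \frac{1}{30} = - \frac{57301}{30}$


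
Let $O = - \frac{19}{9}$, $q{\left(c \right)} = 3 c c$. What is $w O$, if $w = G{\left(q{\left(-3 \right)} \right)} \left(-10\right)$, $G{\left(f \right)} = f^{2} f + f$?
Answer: $416100$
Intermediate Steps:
$q{\left(c \right)} = 3 c^{2}$
$G{\left(f \right)} = f + f^{3}$ ($G{\left(f \right)} = f^{3} + f = f + f^{3}$)
$w = -197100$ ($w = \left(3 \left(-3\right)^{2} + \left(3 \left(-3\right)^{2}\right)^{3}\right) \left(-10\right) = \left(3 \cdot 9 + \left(3 \cdot 9\right)^{3}\right) \left(-10\right) = \left(27 + 27^{3}\right) \left(-10\right) = \left(27 + 19683\right) \left(-10\right) = 19710 \left(-10\right) = -197100$)
$O = - \frac{19}{9}$ ($O = \left(-19\right) \frac{1}{9} = - \frac{19}{9} \approx -2.1111$)
$w O = \left(-197100\right) \left(- \frac{19}{9}\right) = 416100$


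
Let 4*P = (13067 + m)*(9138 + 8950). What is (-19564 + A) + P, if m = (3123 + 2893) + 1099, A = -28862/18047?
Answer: 1646670332818/18047 ≈ 9.1243e+7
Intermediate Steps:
A = -28862/18047 (A = -28862*1/18047 = -28862/18047 ≈ -1.5993)
m = 7115 (m = 6016 + 1099 = 7115)
P = 91263004 (P = ((13067 + 7115)*(9138 + 8950))/4 = (20182*18088)/4 = (1/4)*365052016 = 91263004)
(-19564 + A) + P = (-19564 - 28862/18047) + 91263004 = -353100370/18047 + 91263004 = 1646670332818/18047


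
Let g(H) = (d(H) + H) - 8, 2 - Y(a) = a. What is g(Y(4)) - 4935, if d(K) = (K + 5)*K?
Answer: -4951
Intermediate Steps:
d(K) = K*(5 + K) (d(K) = (5 + K)*K = K*(5 + K))
Y(a) = 2 - a
g(H) = -8 + H + H*(5 + H) (g(H) = (H*(5 + H) + H) - 8 = (H + H*(5 + H)) - 8 = -8 + H + H*(5 + H))
g(Y(4)) - 4935 = (-8 + (2 - 1*4) + (2 - 1*4)*(5 + (2 - 1*4))) - 4935 = (-8 + (2 - 4) + (2 - 4)*(5 + (2 - 4))) - 4935 = (-8 - 2 - 2*(5 - 2)) - 4935 = (-8 - 2 - 2*3) - 4935 = (-8 - 2 - 6) - 4935 = -16 - 4935 = -4951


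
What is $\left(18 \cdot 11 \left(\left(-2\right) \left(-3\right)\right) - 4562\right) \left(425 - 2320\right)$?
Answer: $6393730$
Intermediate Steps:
$\left(18 \cdot 11 \left(\left(-2\right) \left(-3\right)\right) - 4562\right) \left(425 - 2320\right) = \left(198 \cdot 6 - 4562\right) \left(-1895\right) = \left(1188 - 4562\right) \left(-1895\right) = \left(-3374\right) \left(-1895\right) = 6393730$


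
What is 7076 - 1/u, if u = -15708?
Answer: 111149809/15708 ≈ 7076.0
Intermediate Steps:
7076 - 1/u = 7076 - 1/(-15708) = 7076 - 1*(-1/15708) = 7076 + 1/15708 = 111149809/15708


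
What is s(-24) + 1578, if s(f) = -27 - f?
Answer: 1575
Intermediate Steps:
s(-24) + 1578 = (-27 - 1*(-24)) + 1578 = (-27 + 24) + 1578 = -3 + 1578 = 1575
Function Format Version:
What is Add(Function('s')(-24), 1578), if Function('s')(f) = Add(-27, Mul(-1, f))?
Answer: 1575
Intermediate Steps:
Add(Function('s')(-24), 1578) = Add(Add(-27, Mul(-1, -24)), 1578) = Add(Add(-27, 24), 1578) = Add(-3, 1578) = 1575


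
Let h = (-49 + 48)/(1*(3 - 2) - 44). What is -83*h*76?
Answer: -6308/43 ≈ -146.70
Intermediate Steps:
h = 1/43 (h = -1/(1*1 - 44) = -1/(1 - 44) = -1/(-43) = -1*(-1/43) = 1/43 ≈ 0.023256)
-83*h*76 = -83*1/43*76 = -83/43*76 = -6308/43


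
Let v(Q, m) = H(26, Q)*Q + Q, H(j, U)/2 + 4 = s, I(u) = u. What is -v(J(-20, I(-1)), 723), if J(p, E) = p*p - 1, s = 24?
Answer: -16359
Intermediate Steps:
H(j, U) = 40 (H(j, U) = -8 + 2*24 = -8 + 48 = 40)
J(p, E) = -1 + p**2 (J(p, E) = p**2 - 1 = -1 + p**2)
v(Q, m) = 41*Q (v(Q, m) = 40*Q + Q = 41*Q)
-v(J(-20, I(-1)), 723) = -41*(-1 + (-20)**2) = -41*(-1 + 400) = -41*399 = -1*16359 = -16359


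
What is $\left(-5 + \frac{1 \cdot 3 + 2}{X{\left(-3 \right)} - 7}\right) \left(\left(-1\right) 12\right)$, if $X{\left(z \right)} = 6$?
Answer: $120$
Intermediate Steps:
$\left(-5 + \frac{1 \cdot 3 + 2}{X{\left(-3 \right)} - 7}\right) \left(\left(-1\right) 12\right) = \left(-5 + \frac{1 \cdot 3 + 2}{6 - 7}\right) \left(\left(-1\right) 12\right) = \left(-5 + \frac{3 + 2}{-1}\right) \left(-12\right) = \left(-5 + 5 \left(-1\right)\right) \left(-12\right) = \left(-5 - 5\right) \left(-12\right) = \left(-10\right) \left(-12\right) = 120$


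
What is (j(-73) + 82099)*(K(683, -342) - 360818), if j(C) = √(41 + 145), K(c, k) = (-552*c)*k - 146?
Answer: 10556166928292 + 128578508*√186 ≈ 1.0558e+13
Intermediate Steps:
K(c, k) = -146 - 552*c*k (K(c, k) = -552*c*k - 146 = -146 - 552*c*k)
j(C) = √186
(j(-73) + 82099)*(K(683, -342) - 360818) = (√186 + 82099)*((-146 - 552*683*(-342)) - 360818) = (82099 + √186)*((-146 + 128939472) - 360818) = (82099 + √186)*(128939326 - 360818) = (82099 + √186)*128578508 = 10556166928292 + 128578508*√186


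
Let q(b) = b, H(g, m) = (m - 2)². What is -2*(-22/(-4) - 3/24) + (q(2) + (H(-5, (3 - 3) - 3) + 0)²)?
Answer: 2465/4 ≈ 616.25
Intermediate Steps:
H(g, m) = (-2 + m)²
-2*(-22/(-4) - 3/24) + (q(2) + (H(-5, (3 - 3) - 3) + 0)²) = -2*(-22/(-4) - 3/24) + (2 + ((-2 + ((3 - 3) - 3))² + 0)²) = -2*(-22*(-¼) - 3*1/24) + (2 + ((-2 + (0 - 3))² + 0)²) = -2*(11/2 - ⅛) + (2 + ((-2 - 3)² + 0)²) = -2*43/8 + (2 + ((-5)² + 0)²) = -43/4 + (2 + (25 + 0)²) = -43/4 + (2 + 25²) = -43/4 + (2 + 625) = -43/4 + 627 = 2465/4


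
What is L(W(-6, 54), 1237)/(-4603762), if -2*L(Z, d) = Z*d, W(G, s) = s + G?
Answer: 14844/2301881 ≈ 0.0064486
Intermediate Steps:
W(G, s) = G + s
L(Z, d) = -Z*d/2
L(W(-6, 54), 1237)/(-4603762) = -½*(-6 + 54)*1237/(-4603762) = -½*48*1237*(-1/4603762) = -29688*(-1/4603762) = 14844/2301881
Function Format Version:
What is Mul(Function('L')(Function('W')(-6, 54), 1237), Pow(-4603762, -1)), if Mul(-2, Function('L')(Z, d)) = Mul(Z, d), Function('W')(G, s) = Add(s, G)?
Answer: Rational(14844, 2301881) ≈ 0.0064486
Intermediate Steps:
Function('W')(G, s) = Add(G, s)
Function('L')(Z, d) = Mul(Rational(-1, 2), Z, d) (Function('L')(Z, d) = Mul(Rational(-1, 2), Mul(Z, d)) = Mul(Rational(-1, 2), Z, d))
Mul(Function('L')(Function('W')(-6, 54), 1237), Pow(-4603762, -1)) = Mul(Mul(Rational(-1, 2), Add(-6, 54), 1237), Pow(-4603762, -1)) = Mul(Mul(Rational(-1, 2), 48, 1237), Rational(-1, 4603762)) = Mul(-29688, Rational(-1, 4603762)) = Rational(14844, 2301881)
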